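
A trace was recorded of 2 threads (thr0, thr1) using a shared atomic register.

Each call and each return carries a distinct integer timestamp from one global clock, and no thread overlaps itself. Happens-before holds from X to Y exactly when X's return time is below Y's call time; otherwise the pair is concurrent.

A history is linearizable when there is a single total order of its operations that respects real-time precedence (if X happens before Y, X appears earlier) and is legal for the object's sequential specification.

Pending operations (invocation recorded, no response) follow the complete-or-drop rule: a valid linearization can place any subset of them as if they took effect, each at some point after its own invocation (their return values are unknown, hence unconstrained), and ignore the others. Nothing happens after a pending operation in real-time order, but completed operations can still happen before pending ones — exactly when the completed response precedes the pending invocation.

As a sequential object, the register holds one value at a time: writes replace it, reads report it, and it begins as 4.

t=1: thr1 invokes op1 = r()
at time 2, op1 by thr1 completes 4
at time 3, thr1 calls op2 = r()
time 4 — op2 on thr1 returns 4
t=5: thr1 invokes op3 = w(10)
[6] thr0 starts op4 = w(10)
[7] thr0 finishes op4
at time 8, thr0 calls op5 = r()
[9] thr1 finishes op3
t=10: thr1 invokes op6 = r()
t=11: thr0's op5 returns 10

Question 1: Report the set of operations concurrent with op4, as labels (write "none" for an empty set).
op3

op4 spans [6,7]; an op avoiding the whole window 6..7 is ordered, any other is concurrent
op1 [1,2]: before
op2 [3,4]: before
op3 [5,9]: concurrent
op5 [8,11]: after
op6 [10,…): after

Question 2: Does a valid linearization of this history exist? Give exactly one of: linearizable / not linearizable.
linearizable

one valid linearization: op1, op2, op3, op4, op5
step 1: op1 r() → 4 — value 4
step 2: op2 r() → 4 — value 4
step 3: op3 w(10) — value 10
step 4: op4 w(10) — value 10
step 5: op5 r() → 10 — value 10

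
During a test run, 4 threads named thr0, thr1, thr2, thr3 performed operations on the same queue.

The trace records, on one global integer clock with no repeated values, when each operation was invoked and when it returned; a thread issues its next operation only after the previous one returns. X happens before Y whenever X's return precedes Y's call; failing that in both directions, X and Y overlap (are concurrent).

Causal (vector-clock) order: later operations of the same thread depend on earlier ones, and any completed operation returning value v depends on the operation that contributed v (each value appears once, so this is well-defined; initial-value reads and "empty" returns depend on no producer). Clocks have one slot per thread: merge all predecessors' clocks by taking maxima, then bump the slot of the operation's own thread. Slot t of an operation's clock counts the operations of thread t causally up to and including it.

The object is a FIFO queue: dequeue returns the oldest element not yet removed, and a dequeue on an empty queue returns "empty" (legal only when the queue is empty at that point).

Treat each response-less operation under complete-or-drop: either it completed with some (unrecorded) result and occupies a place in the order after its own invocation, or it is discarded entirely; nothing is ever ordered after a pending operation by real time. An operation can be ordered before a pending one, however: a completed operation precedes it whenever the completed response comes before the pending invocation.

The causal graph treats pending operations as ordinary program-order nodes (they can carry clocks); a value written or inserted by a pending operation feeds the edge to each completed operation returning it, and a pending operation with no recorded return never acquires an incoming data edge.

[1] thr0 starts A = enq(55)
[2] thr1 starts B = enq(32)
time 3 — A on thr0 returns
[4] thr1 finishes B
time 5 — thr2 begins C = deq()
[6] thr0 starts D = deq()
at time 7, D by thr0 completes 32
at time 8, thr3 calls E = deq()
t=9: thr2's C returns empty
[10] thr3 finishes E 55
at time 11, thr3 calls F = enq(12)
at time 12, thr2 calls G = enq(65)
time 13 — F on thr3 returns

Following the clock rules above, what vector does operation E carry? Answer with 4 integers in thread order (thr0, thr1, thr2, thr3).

invoked at 5, C has no predecessors; its own thr2 bump gives (0, 0, 1, 0)
invoked at 2, B has no predecessors; its own thr1 bump gives (0, 1, 0, 0)
invoked at 1, A has no predecessors; its own thr0 bump gives (1, 0, 0, 0)
merge at G (invoked 12): VC(C)=(0, 0, 1, 0), own-thread bump on thr2 → (0, 0, 2, 0)
merge at E (invoked 8): VC(A)=(1, 0, 0, 0), own-thread bump on thr3 → (1, 0, 0, 1)
merge at F (invoked 11): VC(E)=(1, 0, 0, 1), own-thread bump on thr3 → (1, 0, 0, 2)
merge at D (invoked 6): VC(A)=(1, 0, 0, 0), VC(B)=(0, 1, 0, 0), own-thread bump on thr0 → (2, 1, 0, 0)
target: VC(E) = (1, 0, 0, 1)

(1, 0, 0, 1)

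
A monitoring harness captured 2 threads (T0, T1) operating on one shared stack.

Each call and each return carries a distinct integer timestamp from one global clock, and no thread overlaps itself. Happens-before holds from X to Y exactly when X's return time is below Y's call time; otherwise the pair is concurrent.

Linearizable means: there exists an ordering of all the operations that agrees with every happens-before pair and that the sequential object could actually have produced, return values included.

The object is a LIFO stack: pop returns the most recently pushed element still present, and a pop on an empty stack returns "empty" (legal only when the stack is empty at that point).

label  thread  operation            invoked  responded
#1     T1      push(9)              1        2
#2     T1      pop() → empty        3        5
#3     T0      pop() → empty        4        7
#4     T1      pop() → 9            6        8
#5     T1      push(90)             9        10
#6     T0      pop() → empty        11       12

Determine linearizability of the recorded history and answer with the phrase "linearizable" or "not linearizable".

not linearizable

through event 6 a valid linearization exists; event 7 (#3 responding at time 7) ends that
all 2 real-time-respecting orders fail — 3 completed stack operations, no legal replay
include/drop combinations of the 1 pending operation (#4) were all tried; none helps
take #1, #2, #3 (pending dropped): step 2 already fails, because #2 pop() → empty cannot occur there
take #1, #3, #2 (pending dropped): step 2 already fails, because #3 pop() → empty cannot occur there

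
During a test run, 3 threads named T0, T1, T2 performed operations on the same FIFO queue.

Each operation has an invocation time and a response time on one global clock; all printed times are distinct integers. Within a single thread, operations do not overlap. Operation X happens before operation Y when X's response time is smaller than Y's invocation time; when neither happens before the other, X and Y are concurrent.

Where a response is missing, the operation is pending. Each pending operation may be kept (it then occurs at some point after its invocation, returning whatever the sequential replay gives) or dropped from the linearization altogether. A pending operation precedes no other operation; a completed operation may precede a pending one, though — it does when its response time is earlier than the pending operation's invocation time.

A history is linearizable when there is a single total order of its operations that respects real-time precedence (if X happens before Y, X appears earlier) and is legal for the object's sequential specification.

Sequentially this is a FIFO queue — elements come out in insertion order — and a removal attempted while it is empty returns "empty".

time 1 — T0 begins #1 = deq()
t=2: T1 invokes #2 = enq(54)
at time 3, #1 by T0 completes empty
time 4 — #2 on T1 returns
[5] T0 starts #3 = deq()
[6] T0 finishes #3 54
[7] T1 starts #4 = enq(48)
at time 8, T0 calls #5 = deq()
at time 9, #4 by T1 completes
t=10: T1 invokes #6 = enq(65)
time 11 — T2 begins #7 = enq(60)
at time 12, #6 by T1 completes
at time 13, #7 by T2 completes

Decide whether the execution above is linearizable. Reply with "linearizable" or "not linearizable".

linearizable

a witness: #1, #2, #3, #4, #5, #6, #7
step 1: #1 deq() → empty — queue <>
step 2: #2 enq(54) — queue <54>
step 3: #3 deq() → 54 — queue <>
step 4: #4 enq(48) — queue <48>
step 5: #5 deq() (pending, included) — queue <>
step 6: #6 enq(65) — queue <65>
step 7: #7 enq(60) — queue <65,60>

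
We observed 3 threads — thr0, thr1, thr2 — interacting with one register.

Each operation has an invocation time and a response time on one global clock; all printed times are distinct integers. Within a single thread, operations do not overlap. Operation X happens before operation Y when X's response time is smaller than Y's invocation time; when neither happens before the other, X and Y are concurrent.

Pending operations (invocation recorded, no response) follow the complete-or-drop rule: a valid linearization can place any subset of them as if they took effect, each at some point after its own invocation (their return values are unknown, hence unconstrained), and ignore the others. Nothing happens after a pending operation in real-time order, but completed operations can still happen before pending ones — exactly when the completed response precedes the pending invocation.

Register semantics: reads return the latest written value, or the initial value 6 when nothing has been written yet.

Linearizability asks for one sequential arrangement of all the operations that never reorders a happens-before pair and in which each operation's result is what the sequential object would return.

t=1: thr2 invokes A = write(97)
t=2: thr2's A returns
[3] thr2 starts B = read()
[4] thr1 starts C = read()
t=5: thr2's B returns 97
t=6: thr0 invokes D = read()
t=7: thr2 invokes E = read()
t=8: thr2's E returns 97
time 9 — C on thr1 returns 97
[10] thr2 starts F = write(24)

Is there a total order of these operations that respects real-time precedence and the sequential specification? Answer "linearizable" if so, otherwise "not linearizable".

a witness: A, B, C, D, E
1. A write(97), leaving value 97
2. B read() → 97, leaving value 97
3. C read() → 97, leaving value 97
4. D read() (pending, included), leaving value 97
5. E read() → 97, leaving value 97

linearizable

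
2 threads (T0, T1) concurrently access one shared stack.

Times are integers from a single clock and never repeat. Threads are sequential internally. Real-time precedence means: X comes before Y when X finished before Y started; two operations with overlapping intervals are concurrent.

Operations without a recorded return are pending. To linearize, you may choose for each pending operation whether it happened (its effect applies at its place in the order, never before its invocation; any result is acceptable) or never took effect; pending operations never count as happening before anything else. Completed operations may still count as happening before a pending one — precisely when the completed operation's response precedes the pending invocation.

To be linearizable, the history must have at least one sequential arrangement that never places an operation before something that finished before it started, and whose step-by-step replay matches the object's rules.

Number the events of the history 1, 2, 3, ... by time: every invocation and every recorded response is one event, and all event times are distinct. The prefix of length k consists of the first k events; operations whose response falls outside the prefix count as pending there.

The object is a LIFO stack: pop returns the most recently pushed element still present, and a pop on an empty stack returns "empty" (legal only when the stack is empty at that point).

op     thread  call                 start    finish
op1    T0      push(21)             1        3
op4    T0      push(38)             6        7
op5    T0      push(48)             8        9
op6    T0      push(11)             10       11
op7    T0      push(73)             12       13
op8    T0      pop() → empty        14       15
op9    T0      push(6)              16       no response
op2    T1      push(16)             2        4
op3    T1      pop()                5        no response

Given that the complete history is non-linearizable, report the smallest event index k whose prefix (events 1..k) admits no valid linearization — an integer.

15

a valid linearization of events 1..14 exists, for instance op1, op2, op3, op4, op5, op6, op7:
step 1: op1 push(21) — stack <21>
step 2: op2 push(16) — stack <21,16>
step 3: op3 pop() (pending, included) — stack <21>
step 4: op4 push(38) — stack <21,38>
step 5: op5 push(48) — stack <21,38,48>
step 6: op6 push(11) — stack <21,38,48,11>
step 7: op7 push(73) — stack <21,38,48,11,73>
once event 15 joins (op8's response, time 15), exhaustive search finds no witness
no escape via the 1 pending operation (op3): every completion choice fails
for example op1, op2, op4, op5, op6, op7, op8 (pending dropped) fails at step 7: op8 pop() → empty is not legal there
for example op2, op1, op4, op5, op6, op7, op8 (pending dropped) fails at step 7: op8 pop() → empty is not legal there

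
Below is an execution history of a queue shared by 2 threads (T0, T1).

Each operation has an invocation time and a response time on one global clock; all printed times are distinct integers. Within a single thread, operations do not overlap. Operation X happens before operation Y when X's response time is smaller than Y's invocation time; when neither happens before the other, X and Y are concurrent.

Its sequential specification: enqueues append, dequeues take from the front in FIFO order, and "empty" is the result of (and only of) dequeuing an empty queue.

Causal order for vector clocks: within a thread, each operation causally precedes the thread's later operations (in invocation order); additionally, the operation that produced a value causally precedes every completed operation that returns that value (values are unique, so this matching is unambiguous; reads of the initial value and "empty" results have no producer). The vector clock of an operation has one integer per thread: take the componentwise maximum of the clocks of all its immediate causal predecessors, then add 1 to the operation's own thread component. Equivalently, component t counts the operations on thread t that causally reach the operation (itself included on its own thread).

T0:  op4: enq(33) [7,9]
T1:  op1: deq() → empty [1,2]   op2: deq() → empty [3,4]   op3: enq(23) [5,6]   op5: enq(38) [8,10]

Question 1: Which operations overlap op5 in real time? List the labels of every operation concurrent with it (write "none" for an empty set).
Answer: op4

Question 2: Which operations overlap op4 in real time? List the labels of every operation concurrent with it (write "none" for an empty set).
Answer: op5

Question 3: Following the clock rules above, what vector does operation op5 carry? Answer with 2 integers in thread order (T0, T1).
Answer: (0, 4)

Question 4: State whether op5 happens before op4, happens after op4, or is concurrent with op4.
Answer: concurrent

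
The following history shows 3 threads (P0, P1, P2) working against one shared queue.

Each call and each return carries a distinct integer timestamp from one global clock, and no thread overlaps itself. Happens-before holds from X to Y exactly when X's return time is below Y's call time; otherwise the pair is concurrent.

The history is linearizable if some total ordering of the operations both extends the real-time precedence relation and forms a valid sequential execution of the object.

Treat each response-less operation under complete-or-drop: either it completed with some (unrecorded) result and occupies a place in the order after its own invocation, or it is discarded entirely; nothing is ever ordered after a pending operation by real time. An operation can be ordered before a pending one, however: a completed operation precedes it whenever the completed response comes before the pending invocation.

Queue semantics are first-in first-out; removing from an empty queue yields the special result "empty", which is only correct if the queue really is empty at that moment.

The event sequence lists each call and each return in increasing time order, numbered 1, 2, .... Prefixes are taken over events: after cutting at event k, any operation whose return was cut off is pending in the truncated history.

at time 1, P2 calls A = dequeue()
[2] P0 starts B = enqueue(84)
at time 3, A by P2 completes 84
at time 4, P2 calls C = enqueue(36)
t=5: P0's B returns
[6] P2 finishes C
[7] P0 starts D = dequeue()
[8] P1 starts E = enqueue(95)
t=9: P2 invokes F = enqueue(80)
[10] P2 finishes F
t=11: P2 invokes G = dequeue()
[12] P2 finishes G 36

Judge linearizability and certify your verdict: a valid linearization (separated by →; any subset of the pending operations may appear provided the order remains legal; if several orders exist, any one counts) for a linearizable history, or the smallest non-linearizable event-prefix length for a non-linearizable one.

step 1: B enqueue(84) — queue <84>
step 2: A dequeue() → 84 — queue <>
step 3: C enqueue(36) — queue <36>
step 4: E enqueue(95) (pending, included) — queue <36,95>
step 5: F enqueue(80) — queue <36,95,80>
step 6: G dequeue() → 36 — queue <95,80>

linearizable — witness: B → A → C → E → F → G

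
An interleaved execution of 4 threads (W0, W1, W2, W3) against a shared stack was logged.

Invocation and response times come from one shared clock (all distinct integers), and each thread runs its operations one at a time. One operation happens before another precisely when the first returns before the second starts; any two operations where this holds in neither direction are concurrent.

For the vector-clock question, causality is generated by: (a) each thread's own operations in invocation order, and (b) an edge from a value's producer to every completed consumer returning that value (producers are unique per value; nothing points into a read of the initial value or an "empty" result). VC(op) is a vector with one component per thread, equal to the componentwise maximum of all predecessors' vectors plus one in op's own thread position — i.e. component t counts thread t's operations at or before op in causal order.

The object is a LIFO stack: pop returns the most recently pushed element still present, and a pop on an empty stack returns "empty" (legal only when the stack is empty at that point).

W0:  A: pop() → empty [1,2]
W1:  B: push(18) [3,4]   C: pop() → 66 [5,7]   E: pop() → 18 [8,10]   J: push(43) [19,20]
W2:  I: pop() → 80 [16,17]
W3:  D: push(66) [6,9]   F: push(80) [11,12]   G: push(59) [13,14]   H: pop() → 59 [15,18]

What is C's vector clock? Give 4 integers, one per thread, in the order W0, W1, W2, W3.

(0, 2, 0, 1)

no predecessors for D (invoked 6): W3 increments from zero → (0, 0, 0, 1)
no predecessors for B (invoked 3): W1 increments from zero → (0, 1, 0, 0)
no predecessors for A (invoked 1): W0 increments from zero → (1, 0, 0, 0)
F, invoked 11, takes VC(D)=(0, 0, 0, 1) under max, adds 1 for W3 → (0, 0, 0, 2)
G, invoked 13, takes VC(F)=(0, 0, 0, 2) under max, adds 1 for W3 → (0, 0, 0, 3)
I, invoked 16, takes VC(F)=(0, 0, 0, 2) under max, adds 1 for W2 → (0, 0, 1, 2)
C, invoked 5, takes VC(B)=(0, 1, 0, 0), VC(D)=(0, 0, 0, 1) under max, adds 1 for W1 → (0, 2, 0, 1)
H, invoked 15, takes VC(G)=(0, 0, 0, 3) under max, adds 1 for W3 → (0, 0, 0, 4)
E, invoked 8, takes VC(B)=(0, 1, 0, 0), VC(C)=(0, 2, 0, 1) under max, adds 1 for W1 → (0, 3, 0, 1)
J, invoked 19, takes VC(E)=(0, 3, 0, 1) under max, adds 1 for W1 → (0, 4, 0, 1)
target: VC(C) = (0, 2, 0, 1)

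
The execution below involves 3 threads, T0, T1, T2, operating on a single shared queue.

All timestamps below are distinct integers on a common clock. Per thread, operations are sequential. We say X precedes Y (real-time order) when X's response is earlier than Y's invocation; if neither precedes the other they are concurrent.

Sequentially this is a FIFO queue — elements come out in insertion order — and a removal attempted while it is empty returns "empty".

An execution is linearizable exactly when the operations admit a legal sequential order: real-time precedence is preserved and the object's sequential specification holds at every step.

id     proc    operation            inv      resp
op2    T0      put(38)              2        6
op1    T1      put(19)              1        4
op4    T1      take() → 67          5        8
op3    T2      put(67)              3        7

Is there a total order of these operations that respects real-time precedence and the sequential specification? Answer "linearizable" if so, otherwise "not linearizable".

a witness: op3, op1, op2, op4
after step 1 (op3 put(67)): queue <67>
after step 2 (op1 put(19)): queue <67,19>
after step 3 (op2 put(38)): queue <67,19,38>
after step 4 (op4 take() → 67): queue <19,38>

linearizable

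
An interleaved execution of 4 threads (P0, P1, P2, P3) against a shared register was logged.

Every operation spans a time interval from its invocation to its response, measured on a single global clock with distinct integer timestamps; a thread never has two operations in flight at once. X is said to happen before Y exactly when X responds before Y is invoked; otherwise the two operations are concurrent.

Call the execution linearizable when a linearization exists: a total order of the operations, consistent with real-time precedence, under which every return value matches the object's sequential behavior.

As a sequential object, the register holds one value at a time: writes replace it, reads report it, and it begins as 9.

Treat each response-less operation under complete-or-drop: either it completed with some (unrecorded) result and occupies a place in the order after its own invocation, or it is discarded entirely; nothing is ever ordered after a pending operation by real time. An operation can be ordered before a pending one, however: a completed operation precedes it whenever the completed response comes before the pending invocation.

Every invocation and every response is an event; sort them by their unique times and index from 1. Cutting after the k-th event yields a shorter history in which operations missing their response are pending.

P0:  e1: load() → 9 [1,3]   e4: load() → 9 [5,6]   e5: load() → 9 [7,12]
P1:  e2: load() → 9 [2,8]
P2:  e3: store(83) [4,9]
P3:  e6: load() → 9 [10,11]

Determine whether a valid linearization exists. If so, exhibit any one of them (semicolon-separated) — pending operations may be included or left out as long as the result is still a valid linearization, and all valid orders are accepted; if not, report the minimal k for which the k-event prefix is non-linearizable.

not linearizable — minimal violating prefix: 11 events

cut after 10 events: linearizable; cut after 11 events (e6 responds, time 11): not linearizable
8 orders of the 5 completed register ops respect real time; none is legal
including or dropping the 1 pending operation (e5) in any combination fails
e.g. e1, e2, e3, e4, e6 (pending dropped): illegal at step 4, since e4 load() → 9 cannot apply there
e.g. e1, e2, e4, e3, e6 (pending dropped): illegal at step 5, since e6 load() → 9 cannot apply there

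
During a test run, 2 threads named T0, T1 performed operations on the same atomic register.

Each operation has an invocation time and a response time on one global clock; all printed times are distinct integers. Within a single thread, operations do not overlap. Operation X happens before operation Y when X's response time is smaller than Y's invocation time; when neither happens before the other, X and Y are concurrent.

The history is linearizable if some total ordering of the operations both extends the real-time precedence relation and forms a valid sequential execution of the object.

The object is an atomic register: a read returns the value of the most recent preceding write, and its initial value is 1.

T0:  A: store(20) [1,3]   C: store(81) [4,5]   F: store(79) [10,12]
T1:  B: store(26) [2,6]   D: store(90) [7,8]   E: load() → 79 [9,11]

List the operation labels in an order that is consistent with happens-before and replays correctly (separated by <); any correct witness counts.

after step 1 (A store(20)): value 20
after step 2 (B store(26)): value 26
after step 3 (C store(81)): value 81
after step 4 (D store(90)): value 90
after step 5 (F store(79)): value 79
after step 6 (E load() → 79): value 79

A < B < C < D < F < E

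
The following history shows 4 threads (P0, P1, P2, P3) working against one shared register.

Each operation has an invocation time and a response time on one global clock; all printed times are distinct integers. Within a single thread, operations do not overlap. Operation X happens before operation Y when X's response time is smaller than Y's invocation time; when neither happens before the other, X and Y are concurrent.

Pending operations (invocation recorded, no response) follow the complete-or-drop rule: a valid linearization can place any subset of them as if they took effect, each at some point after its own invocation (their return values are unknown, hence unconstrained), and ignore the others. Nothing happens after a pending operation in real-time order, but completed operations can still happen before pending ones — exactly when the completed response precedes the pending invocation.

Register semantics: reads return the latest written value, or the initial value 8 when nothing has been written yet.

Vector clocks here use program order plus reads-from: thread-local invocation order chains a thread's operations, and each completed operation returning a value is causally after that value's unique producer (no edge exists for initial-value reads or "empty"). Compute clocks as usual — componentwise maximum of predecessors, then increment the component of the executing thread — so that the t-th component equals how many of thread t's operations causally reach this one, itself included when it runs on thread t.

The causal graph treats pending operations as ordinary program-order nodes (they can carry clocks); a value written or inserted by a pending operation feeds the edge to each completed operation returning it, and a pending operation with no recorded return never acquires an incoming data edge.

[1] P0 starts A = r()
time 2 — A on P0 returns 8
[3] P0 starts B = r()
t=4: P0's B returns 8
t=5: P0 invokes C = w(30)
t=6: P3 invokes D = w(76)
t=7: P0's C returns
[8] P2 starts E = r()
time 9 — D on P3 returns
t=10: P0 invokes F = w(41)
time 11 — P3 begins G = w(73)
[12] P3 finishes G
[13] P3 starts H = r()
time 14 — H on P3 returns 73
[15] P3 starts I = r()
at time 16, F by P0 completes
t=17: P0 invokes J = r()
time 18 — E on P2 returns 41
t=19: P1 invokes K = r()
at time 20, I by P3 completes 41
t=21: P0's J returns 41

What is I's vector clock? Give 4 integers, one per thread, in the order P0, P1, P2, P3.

(4, 0, 0, 4)

VC(D, invoked at 6): no causal predecessors; +1 on P3 → (0, 0, 0, 1)
VC(K, invoked at 19): no causal predecessors; +1 on P1 → (0, 1, 0, 0)
VC(A, invoked at 1): no causal predecessors; +1 on P0 → (1, 0, 0, 0)
VC(G, invoked at 11): max of VC(D)=(0, 0, 0, 1), then +1 on thread P3 → (0, 0, 0, 2)
VC(B, invoked at 3): max of VC(A)=(1, 0, 0, 0), then +1 on thread P0 → (2, 0, 0, 0)
VC(H, invoked at 13): max of VC(G)=(0, 0, 0, 2), then +1 on thread P3 → (0, 0, 0, 3)
VC(C, invoked at 5): max of VC(B)=(2, 0, 0, 0), then +1 on thread P0 → (3, 0, 0, 0)
VC(F, invoked at 10): max of VC(C)=(3, 0, 0, 0), then +1 on thread P0 → (4, 0, 0, 0)
VC(E, invoked at 8): max of VC(F)=(4, 0, 0, 0), then +1 on thread P2 → (4, 0, 1, 0)
VC(J, invoked at 17): max of VC(F)=(4, 0, 0, 0), then +1 on thread P0 → (5, 0, 0, 0)
VC(I, invoked at 15): max of VC(F)=(4, 0, 0, 0), VC(H)=(0, 0, 0, 3), then +1 on thread P3 → (4, 0, 0, 4)
target: VC(I) = (4, 0, 0, 4)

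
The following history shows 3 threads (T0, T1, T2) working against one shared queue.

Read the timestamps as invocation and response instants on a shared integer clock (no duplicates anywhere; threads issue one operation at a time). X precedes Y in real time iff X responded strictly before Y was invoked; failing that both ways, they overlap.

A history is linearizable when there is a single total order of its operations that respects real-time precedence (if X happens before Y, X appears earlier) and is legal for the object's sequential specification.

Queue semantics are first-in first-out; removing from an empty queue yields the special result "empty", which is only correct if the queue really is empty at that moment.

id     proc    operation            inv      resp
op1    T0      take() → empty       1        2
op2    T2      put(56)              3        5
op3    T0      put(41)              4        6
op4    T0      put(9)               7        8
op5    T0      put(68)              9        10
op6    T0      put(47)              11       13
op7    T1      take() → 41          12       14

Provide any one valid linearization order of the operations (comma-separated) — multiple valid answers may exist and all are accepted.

1. op1 take() → empty, leaving queue <>
2. op3 put(41), leaving queue <41>
3. op2 put(56), leaving queue <41,56>
4. op4 put(9), leaving queue <41,56,9>
5. op5 put(68), leaving queue <41,56,9,68>
6. op6 put(47), leaving queue <41,56,9,68,47>
7. op7 take() → 41, leaving queue <56,9,68,47>

op1, op3, op2, op4, op5, op6, op7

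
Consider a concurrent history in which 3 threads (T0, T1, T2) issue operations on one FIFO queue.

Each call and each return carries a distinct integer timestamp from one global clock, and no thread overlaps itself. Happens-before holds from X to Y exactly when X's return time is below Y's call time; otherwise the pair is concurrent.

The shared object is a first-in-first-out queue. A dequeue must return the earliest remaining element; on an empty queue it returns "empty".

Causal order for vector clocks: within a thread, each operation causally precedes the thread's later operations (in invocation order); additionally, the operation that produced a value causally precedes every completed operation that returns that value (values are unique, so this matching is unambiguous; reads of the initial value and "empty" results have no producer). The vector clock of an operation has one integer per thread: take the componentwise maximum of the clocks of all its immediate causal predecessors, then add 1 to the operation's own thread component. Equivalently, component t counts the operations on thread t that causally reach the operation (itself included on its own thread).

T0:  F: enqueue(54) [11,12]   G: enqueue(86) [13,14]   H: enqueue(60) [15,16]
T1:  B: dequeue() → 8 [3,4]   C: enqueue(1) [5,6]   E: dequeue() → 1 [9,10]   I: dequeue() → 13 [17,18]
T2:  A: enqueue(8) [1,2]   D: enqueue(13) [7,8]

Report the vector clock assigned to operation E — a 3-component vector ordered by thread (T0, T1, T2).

(0, 3, 1)

A (invocation 1): nothing precedes it; T2's component alone gives (0, 0, 1)
F (invocation 11): nothing precedes it; T0's component alone gives (1, 0, 0)
VC(D, invoked at 7): max of VC(A)=(0, 0, 1), then +1 on thread T2 → (0, 0, 2)
VC(B, invoked at 3): max of VC(A)=(0, 0, 1), then +1 on thread T1 → (0, 1, 1)
VC(G, invoked at 13): max of VC(F)=(1, 0, 0), then +1 on thread T0 → (2, 0, 0)
VC(C, invoked at 5): max of VC(B)=(0, 1, 1), then +1 on thread T1 → (0, 2, 1)
VC(H, invoked at 15): max of VC(G)=(2, 0, 0), then +1 on thread T0 → (3, 0, 0)
VC(E, invoked at 9): max of VC(C)=(0, 2, 1), then +1 on thread T1 → (0, 3, 1)
VC(I, invoked at 17): max of VC(D)=(0, 0, 2), VC(E)=(0, 3, 1), then +1 on thread T1 → (0, 4, 2)
target: VC(E) = (0, 3, 1)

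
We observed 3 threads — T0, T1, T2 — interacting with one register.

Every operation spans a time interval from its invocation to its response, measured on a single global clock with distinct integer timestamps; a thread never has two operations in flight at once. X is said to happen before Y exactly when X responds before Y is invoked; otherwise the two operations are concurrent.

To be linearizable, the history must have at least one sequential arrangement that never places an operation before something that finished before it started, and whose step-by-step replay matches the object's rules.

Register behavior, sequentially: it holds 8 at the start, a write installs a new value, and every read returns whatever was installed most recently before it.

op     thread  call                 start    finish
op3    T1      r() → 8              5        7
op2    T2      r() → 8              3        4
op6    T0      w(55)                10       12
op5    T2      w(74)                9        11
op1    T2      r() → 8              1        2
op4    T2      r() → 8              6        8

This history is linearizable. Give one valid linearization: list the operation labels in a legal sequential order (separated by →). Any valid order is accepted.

1. op1 r() → 8, leaving value 8
2. op2 r() → 8, leaving value 8
3. op3 r() → 8, leaving value 8
4. op4 r() → 8, leaving value 8
5. op5 w(74), leaving value 74
6. op6 w(55), leaving value 55

op1 → op2 → op3 → op4 → op5 → op6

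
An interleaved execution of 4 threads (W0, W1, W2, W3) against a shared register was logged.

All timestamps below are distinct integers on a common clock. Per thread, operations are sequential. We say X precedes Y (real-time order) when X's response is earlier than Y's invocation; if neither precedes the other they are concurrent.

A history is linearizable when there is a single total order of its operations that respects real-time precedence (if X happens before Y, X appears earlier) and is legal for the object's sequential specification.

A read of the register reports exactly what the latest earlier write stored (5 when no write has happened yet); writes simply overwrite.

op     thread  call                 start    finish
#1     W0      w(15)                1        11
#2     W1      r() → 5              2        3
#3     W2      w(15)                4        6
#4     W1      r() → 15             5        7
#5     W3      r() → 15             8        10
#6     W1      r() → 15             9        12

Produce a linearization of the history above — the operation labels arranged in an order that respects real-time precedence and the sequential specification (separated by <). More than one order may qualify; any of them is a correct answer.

after step 1 (#2 r() → 5): value 5
after step 2 (#1 w(15)): value 15
after step 3 (#3 w(15)): value 15
after step 4 (#4 r() → 15): value 15
after step 5 (#5 r() → 15): value 15
after step 6 (#6 r() → 15): value 15

#2 < #1 < #3 < #4 < #5 < #6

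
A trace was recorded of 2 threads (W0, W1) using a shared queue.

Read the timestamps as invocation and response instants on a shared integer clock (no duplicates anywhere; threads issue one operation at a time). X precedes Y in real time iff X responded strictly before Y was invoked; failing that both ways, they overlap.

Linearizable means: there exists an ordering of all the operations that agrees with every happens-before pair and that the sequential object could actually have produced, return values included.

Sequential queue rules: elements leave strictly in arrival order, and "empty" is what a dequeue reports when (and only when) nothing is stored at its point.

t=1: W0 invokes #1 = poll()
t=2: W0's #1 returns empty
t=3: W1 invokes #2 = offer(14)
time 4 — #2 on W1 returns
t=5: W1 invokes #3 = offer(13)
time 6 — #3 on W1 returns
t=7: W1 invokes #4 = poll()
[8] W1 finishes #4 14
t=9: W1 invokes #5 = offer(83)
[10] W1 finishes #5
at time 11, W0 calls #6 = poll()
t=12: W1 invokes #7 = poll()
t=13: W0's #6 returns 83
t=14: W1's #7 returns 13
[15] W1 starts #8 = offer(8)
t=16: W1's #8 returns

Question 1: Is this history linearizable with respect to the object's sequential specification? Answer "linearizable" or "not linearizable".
a witness: #1, #2, #3, #4, #5, #7, #6, #8
step 1: #1 poll() → empty — queue <>
step 2: #2 offer(14) — queue <14>
step 3: #3 offer(13) — queue <14,13>
step 4: #4 poll() → 14 — queue <13>
step 5: #5 offer(83) — queue <13,83>
step 6: #7 poll() → 13 — queue <83>
step 7: #6 poll() → 83 — queue <>
step 8: #8 offer(8) — queue <8>

linearizable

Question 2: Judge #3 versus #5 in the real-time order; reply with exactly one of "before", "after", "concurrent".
#3 spans [5,6], #5 spans [9,10]
resp(#3)=6 < inv(#5)=9

before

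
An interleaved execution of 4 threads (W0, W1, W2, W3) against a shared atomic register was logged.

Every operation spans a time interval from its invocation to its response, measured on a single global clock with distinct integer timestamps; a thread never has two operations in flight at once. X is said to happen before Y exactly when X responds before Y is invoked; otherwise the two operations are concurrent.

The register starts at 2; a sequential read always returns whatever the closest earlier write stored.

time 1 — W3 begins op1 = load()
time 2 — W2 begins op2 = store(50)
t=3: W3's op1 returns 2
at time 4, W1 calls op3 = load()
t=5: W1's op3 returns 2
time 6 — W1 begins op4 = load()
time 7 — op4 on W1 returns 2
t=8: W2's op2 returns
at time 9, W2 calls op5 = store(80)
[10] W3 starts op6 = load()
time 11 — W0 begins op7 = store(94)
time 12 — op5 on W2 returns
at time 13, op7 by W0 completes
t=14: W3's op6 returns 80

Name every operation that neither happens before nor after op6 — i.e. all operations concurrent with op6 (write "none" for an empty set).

op5, op7

op6 spans [10,14]; an op avoiding the whole window 10..14 is ordered, any other is concurrent
op1 [1,3]: before
op2 [2,8]: before
op3 [4,5]: before
op4 [6,7]: before
op5 [9,12]: concurrent
op7 [11,13]: concurrent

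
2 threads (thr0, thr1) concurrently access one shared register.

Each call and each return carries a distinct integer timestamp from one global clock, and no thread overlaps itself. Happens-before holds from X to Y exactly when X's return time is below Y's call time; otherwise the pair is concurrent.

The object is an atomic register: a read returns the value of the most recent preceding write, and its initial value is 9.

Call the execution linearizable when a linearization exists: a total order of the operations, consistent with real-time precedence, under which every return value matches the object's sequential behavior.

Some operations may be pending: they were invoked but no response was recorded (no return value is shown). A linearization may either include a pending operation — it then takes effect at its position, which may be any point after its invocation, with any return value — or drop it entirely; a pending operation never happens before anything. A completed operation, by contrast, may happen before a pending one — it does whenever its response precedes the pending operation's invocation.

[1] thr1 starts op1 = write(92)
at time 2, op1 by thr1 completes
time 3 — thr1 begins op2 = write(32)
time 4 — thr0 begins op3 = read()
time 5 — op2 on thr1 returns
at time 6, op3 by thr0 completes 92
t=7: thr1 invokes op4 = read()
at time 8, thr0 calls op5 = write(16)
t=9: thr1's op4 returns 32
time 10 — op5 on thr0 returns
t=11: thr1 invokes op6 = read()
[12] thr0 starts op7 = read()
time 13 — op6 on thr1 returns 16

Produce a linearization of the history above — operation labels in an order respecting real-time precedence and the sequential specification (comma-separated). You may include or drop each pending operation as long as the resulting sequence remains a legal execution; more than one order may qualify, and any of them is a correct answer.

after step 1 (op1 write(92)): value 92
after step 2 (op3 read() → 92): value 92
after step 3 (op2 write(32)): value 32
after step 4 (op4 read() → 32): value 32
after step 5 (op5 write(16)): value 16
after step 6 (op6 read() → 16): value 16

op1, op3, op2, op4, op5, op6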